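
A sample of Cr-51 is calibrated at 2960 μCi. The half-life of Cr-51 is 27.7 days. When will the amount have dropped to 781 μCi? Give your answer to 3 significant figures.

Fraction remaining = 781/2960 ≈ 0.26385.
n = log₂(2960/781) = ln(3.79)/ln 2 ≈ 1.9222 half-lives.
t = n × t½ = 1.9222 × 27.7 ≈ 53.245 days.

53.2 days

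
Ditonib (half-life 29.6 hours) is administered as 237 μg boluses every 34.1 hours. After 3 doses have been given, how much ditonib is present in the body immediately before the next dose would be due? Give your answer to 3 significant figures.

176 μg

The 3 doses were given 102.3, 68.2, 34.1 hours ago.
Total = 237·(1/2)^(102.3/29.6) + 237·(1/2)^(68.2/29.6) + 237·(1/2)^(34.1/29.6)
      = 21.596 + 47.991 + 106.65 ≈ 176.23 μg.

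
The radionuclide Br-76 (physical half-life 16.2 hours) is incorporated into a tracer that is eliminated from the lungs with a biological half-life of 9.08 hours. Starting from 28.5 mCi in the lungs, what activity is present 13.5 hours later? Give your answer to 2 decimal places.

5.71 mCi

1/t_eff = 1/t_phys + 1/t_biol = 1/16.2 + 1/9.08 = 0.17186 per hour.
t_eff = 16.2 × 9.08 / (16.2 + 9.08) ≈ 5.8187 hours.
Remaining = 28.5 × (1/2)^(13.5/5.8187) = 28.5 × (1/2)^2.3201 ≈ 5.7072 mCi.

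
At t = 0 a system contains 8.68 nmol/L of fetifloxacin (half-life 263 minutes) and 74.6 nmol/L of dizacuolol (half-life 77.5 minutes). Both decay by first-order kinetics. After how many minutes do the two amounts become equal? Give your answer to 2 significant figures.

Set 8.68·(1/2)^(t/263) = 74.6·(1/2)^(t/77.5).
Taking log₂: log₂(8.68/74.6) = t·(1/263 − 1/77.5).
log₂(0.11635) = -3.1034; 1/263 − 1/77.5 = -0.0091009.
t = -3.1034 / -0.0091009 ≈ 341 minutes.

340 minutes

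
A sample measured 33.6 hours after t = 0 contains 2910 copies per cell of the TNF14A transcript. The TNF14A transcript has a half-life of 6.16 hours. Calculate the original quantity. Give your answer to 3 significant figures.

Number of half-lives elapsed: n = 33.6/6.16 ≈ 5.4545.
A₀ = A × 2^n = 2910 × 2^5.4545 = 2910 × 43.851 ≈ 127610 copies per cell.

128000 copies per cell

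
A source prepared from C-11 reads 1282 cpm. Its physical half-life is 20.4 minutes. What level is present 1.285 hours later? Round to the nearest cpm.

Convert the elapsed time: 1.285 hours = 77.1 minutes.
Number of half-lives: n = 77.1/20.4 ≈ 3.7794.
Remaining = 1282 × (1/2)^3.7794 = 1282 × 0.072826 ≈ 93.362 cpm.

93 cpm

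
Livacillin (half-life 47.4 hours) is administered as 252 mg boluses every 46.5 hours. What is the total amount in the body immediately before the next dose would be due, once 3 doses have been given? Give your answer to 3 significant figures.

225 mg

The 3 doses were given 139.5, 93, 46.5 hours ago.
Total = 252·(1/2)^(139.5/47.4) + 252·(1/2)^(93/47.4) + 252·(1/2)^(46.5/47.4)
      = 32.769 + 64.68 + 127.67 ≈ 225.12 mg.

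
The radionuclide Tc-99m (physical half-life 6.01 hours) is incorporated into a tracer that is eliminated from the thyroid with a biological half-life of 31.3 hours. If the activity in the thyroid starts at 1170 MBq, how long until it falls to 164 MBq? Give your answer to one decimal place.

1/t_eff = 1/t_phys + 1/t_biol = 1/6.01 + 1/31.3 = 0.19834 per hour.
t_eff = 6.01 × 31.3 / (6.01 + 31.3) ≈ 5.0419 hours.
n = log₂(1170/164) ≈ 2.8347; t = 2.8347 × 5.0419 ≈ 14.292 hours.

14.3 hours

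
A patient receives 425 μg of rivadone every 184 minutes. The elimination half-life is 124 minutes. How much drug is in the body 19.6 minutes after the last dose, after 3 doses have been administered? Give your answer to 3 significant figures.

566 μg

The 3 doses were given 387.6, 203.6, 19.6 minutes ago.
Total = 425·(1/2)^(387.6/124) + 425·(1/2)^(203.6/124) + 425·(1/2)^(19.6/124)
      = 48.689 + 136.18 + 380.9 ≈ 565.77 μg.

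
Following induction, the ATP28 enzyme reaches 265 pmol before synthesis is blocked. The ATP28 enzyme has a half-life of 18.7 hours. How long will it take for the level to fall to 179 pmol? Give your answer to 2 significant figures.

Fraction remaining = 179/265 ≈ 0.67547.
n = log₂(265/179) = ln(1.4804)/ln 2 ≈ 0.56603 half-lives.
t = n × t½ = 0.56603 × 18.7 ≈ 10.585 hours.

11 hours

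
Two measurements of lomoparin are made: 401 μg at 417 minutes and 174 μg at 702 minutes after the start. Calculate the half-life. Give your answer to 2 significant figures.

240 minutes

Over Δt = 702 − 417 = 285 minutes, the level fell by a factor of 401/174 ≈ 2.3046.
n = log₂(2.3046) ≈ 1.2045 half-lives, so t½ = 285/1.2045 ≈ 236.61 minutes.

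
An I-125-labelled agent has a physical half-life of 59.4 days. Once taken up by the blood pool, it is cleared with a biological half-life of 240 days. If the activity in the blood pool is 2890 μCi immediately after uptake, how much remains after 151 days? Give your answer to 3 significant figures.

321 μCi

1/t_eff = 1/t_phys + 1/t_biol = 1/59.4 + 1/240 = 0.021002 per day.
t_eff = 59.4 × 240 / (59.4 + 240) ≈ 47.615 days.
Remaining = 2890 × (1/2)^(151/47.615) = 2890 × (1/2)^3.1713 ≈ 320.82 μCi.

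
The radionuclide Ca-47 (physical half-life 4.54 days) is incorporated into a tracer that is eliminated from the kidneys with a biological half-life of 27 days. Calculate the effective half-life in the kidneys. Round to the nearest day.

1/t_eff = 1/t_phys + 1/t_biol = 1/4.54 + 1/27 = 0.2573 per day.
t_eff = 4.54 × 27 / (4.54 + 27) ≈ 3.8865 days.

4 days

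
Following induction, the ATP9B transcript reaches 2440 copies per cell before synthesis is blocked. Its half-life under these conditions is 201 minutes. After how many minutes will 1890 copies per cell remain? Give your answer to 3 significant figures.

74.1 minutes

Fraction remaining = 1890/2440 ≈ 0.77459.
n = log₂(2440/1890) = ln(1.291)/ln 2 ≈ 0.36849 half-lives.
t = n × t½ = 0.36849 × 201 ≈ 74.067 minutes.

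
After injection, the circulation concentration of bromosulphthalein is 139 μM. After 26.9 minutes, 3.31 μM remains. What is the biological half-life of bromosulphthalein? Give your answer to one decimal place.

A/A₀ = 3.31/139 ≈ 0.023813.
n = log₂(41.994) ≈ 5.3921 half-lives elapsed in 26.9 minutes.
t½ = 26.9/5.3921 ≈ 4.9888 minutes.

5.0 minutes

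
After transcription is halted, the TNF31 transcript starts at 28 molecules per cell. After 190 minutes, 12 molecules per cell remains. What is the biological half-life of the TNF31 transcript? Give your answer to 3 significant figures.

155 minutes

A/A₀ = 12/28 ≈ 0.42857.
n = log₂(2.3333) ≈ 1.2224 half-lives elapsed in 190 minutes.
t½ = 190/1.2224 ≈ 155.43 minutes.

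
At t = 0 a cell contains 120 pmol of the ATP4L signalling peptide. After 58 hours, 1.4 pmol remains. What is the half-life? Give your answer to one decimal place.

9.0 hours

A/A₀ = 1.4/120 ≈ 0.011667.
n = log₂(85.714) ≈ 6.4215 half-lives elapsed in 58 hours.
t½ = 58/6.4215 ≈ 9.0322 hours.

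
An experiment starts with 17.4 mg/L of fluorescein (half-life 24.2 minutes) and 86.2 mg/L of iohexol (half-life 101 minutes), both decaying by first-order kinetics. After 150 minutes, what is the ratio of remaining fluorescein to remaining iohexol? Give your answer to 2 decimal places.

0.01

fluorescein: 17.4 × (1/2)^(150/24.2) = 17.4 × (1/2)^6.1983 ≈ 0.23695 mg/L.
iohexol: 86.2 × (1/2)^(150/101) = 86.2 × (1/2)^1.4851 ≈ 30.792 mg/L.
Ratio ≈ 0.23695 / 30.792 ≈ 0.0076953.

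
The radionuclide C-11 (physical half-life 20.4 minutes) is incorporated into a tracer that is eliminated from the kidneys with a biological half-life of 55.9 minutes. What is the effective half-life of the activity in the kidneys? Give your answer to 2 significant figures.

15 minutes

1/t_eff = 1/t_phys + 1/t_biol = 1/20.4 + 1/55.9 = 0.066909 per minute.
t_eff = 20.4 × 55.9 / (20.4 + 55.9) ≈ 14.946 minutes.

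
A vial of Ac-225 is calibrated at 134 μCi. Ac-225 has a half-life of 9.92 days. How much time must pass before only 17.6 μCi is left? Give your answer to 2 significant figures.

Fraction remaining = 17.6/134 ≈ 0.13134.
n = log₂(134/17.6) = ln(7.6136)/ln 2 ≈ 2.9286 half-lives.
t = n × t½ = 2.9286 × 9.92 ≈ 29.052 days.

29 days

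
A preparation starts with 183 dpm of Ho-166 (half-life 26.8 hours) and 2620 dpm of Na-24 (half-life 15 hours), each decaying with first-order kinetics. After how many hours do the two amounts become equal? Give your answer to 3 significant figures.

Set 183·(1/2)^(t/26.8) = 2620·(1/2)^(t/15).
Taking log₂: log₂(183/2620) = t·(1/26.8 − 1/15).
log₂(0.069847) = -3.8397; 1/26.8 − 1/15 = -0.029353.
t = -3.8397 / -0.029353 ≈ 130.81 hours.

131 hours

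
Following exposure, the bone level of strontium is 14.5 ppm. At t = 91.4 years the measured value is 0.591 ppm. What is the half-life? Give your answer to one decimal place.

19.8 years

A/A₀ = 0.591/14.5 ≈ 0.040759.
n = log₂(24.535) ≈ 4.6168 half-lives elapsed in 91.4 years.
t½ = 91.4/4.6168 ≈ 19.797 years.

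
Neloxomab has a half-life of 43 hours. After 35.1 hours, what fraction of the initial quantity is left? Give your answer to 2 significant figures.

0.57

n = 35.1/43 ≈ 0.81628 half-lives.
Fraction remaining = (1/2)^0.81628 ≈ 0.5679.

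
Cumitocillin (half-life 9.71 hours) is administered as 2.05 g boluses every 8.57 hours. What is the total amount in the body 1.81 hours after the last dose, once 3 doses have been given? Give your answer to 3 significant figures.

3.31 g

The 3 doses were given 18.95, 10.38, 1.81 hours ago.
Total = 2.05·(1/2)^(18.95/9.71) + 2.05·(1/2)^(10.38/9.71) + 2.05·(1/2)^(1.81/9.71)
      = 0.52999 + 0.97713 + 1.8015 ≈ 3.3086 g.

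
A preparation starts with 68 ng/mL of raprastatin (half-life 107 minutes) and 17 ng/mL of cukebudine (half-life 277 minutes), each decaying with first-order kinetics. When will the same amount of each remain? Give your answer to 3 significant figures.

349 minutes

Set 68·(1/2)^(t/107) = 17·(1/2)^(t/277).
Taking log₂: log₂(68/17) = t·(1/107 − 1/277).
log₂(4) = 2; 1/107 − 1/277 = 0.0057357.
t = 2 / 0.0057357 ≈ 348.69 minutes.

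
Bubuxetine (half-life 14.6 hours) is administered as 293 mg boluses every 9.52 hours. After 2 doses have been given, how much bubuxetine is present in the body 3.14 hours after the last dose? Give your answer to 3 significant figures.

The 2 doses were given 12.66, 3.14 hours ago.
Total = 293·(1/2)^(12.66/14.6) + 293·(1/2)^(3.14/14.6)
      = 160.63 + 252.42 ≈ 413.06 mg.

413 mg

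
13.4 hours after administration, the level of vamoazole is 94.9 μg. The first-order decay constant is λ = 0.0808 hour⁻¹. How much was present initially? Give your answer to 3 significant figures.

280 μg

t½ = ln 2 / λ = 0.69315 / 0.0808 ≈ 8.5786 hours.
Number of half-lives elapsed: n = 13.4/8.5786 ≈ 1.562.
A₀ = A × 2^n = 94.9 × 2^1.562 = 94.9 × 2.9527 ≈ 280.21 μg.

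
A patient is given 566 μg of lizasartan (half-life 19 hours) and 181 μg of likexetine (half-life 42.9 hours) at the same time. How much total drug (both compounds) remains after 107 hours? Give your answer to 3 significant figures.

lizasartan: 566 × (1/2)^(107/19) = 566 × (1/2)^5.6316 ≈ 11.417 μg.
likexetine: 181 × (1/2)^(107/42.9) = 181 × (1/2)^2.4942 ≈ 32.126 μg.
Total = 11.417 + 32.126 ≈ 43.543 μg.

43.5 μg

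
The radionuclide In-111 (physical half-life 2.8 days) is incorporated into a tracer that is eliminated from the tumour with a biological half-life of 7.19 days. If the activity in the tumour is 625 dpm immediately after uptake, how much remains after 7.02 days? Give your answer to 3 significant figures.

55.9 dpm

1/t_eff = 1/t_phys + 1/t_biol = 1/2.8 + 1/7.19 = 0.49622 per day.
t_eff = 2.8 × 7.19 / (2.8 + 7.19) ≈ 2.0152 days.
Remaining = 625 × (1/2)^(7.02/2.0152) = 625 × (1/2)^3.4835 ≈ 55.878 dpm.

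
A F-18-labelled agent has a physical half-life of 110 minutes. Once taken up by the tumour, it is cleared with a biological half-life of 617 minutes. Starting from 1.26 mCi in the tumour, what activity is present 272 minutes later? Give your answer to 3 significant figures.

0.167 mCi

1/t_eff = 1/t_phys + 1/t_biol = 1/110 + 1/617 = 0.010712 per minute.
t_eff = 110 × 617 / (110 + 617) ≈ 93.356 minutes.
Remaining = 1.26 × (1/2)^(272/93.356) = 1.26 × (1/2)^2.9136 ≈ 0.16722 mCi.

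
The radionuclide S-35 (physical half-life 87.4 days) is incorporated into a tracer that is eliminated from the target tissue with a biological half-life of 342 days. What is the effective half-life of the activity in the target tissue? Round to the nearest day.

70 days

1/t_eff = 1/t_phys + 1/t_biol = 1/87.4 + 1/342 = 0.014366 per day.
t_eff = 87.4 × 342 / (87.4 + 342) ≈ 69.611 days.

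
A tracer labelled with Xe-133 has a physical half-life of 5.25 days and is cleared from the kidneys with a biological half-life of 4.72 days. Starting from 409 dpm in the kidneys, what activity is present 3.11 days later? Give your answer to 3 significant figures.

172 dpm

1/t_eff = 1/t_phys + 1/t_biol = 1/5.25 + 1/4.72 = 0.40234 per day.
t_eff = 5.25 × 4.72 / (5.25 + 4.72) ≈ 2.4855 days.
Remaining = 409 × (1/2)^(3.11/2.4855) = 409 × (1/2)^1.2513 ≈ 171.81 dpm.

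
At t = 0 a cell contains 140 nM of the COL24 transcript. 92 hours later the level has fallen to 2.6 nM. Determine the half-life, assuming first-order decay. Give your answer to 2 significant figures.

16 hours

A/A₀ = 2.6/140 ≈ 0.018571.
n = log₂(53.846) ≈ 5.7508 half-lives elapsed in 92 hours.
t½ = 92/5.7508 ≈ 15.998 hours.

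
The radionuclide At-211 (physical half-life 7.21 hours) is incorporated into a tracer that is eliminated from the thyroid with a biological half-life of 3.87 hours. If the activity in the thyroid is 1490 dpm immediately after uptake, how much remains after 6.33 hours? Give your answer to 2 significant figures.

260 dpm

1/t_eff = 1/t_phys + 1/t_biol = 1/7.21 + 1/3.87 = 0.39709 per hour.
t_eff = 7.21 × 3.87 / (7.21 + 3.87) ≈ 2.5183 hours.
Remaining = 1490 × (1/2)^(6.33/2.5183) = 1490 × (1/2)^2.5136 ≈ 260.92 dpm.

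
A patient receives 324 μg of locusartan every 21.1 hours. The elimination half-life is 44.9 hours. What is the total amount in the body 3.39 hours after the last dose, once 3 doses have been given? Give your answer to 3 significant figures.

690 μg

The 3 doses were given 45.59, 24.49, 3.39 hours ago.
Total = 324·(1/2)^(45.59/44.9) + 324·(1/2)^(24.49/44.9) + 324·(1/2)^(3.39/44.9)
      = 160.28 + 222 + 307.48 ≈ 689.76 μg.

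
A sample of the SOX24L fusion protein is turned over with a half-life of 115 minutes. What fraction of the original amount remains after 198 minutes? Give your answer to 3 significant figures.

n = 198/115 ≈ 1.7217 half-lives.
Fraction remaining = (1/2)^1.7217 ≈ 0.30318.

0.303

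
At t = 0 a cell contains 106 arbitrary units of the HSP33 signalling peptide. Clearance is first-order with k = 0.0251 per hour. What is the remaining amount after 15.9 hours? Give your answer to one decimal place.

71.1 arbitrary units

t½ = ln 2 / k = 0.69315 / 0.0251 ≈ 27.615 hours.
Number of half-lives: n = 15.9/27.615 ≈ 0.57577.
Remaining = 106 × (1/2)^0.57577 = 106 × 0.67093 ≈ 71.119 arbitrary units.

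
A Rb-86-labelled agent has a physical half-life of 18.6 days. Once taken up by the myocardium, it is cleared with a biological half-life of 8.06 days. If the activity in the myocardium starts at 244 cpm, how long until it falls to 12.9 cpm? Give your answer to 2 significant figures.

24 days

1/t_eff = 1/t_phys + 1/t_biol = 1/18.6 + 1/8.06 = 0.17783 per day.
t_eff = 18.6 × 8.06 / (18.6 + 8.06) ≈ 5.6233 days.
n = log₂(244/12.9) ≈ 4.2414; t = 4.2414 × 5.6233 ≈ 23.851 days.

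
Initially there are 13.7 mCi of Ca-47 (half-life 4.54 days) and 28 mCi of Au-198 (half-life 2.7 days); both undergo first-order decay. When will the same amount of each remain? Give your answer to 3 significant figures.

6.87 days

Set 13.7·(1/2)^(t/4.54) = 28·(1/2)^(t/2.7).
Taking log₂: log₂(13.7/28) = t·(1/4.54 − 1/2.7).
log₂(0.48929) = -1.0313; 1/4.54 − 1/2.7 = -0.15011.
t = -1.0313 / -0.15011 ≈ 6.8701 days.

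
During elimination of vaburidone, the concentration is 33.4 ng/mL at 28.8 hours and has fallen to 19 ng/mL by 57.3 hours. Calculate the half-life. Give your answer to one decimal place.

Over Δt = 57.3 − 28.8 = 28.5 hours, the level fell by a factor of 33.4/19 ≈ 1.7579.
n = log₂(1.7579) ≈ 0.81385 half-lives, so t½ = 28.5/0.81385 ≈ 35.019 hours.

35.0 hours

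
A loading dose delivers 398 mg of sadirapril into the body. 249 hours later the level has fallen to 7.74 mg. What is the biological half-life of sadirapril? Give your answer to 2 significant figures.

A/A₀ = 7.74/398 ≈ 0.019447.
n = log₂(51.421) ≈ 5.6843 half-lives elapsed in 249 hours.
t½ = 249/5.6843 ≈ 43.805 hours.

44 hours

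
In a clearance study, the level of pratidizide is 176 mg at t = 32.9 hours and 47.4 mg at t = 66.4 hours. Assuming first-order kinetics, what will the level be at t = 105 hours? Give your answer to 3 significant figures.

10.5 mg

Over Δt = 66.4 − 32.9 = 33.5 hours, the level fell by a factor of 176/47.4 ≈ 3.7131.
n = log₂(3.7131) ≈ 1.8926 half-lives, so t½ = 33.5/1.8926 ≈ 17.7 hours.
From t = 66.4 to t = 105: 47.4 × (1/2)^((105−66.4)/17.7) ≈ 10.455 mg.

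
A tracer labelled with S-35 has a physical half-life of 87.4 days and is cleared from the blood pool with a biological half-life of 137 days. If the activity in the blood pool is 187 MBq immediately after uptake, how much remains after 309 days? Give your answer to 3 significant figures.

3.38 MBq

1/t_eff = 1/t_phys + 1/t_biol = 1/87.4 + 1/137 = 0.018741 per day.
t_eff = 87.4 × 137 / (87.4 + 137) ≈ 53.359 days.
Remaining = 187 × (1/2)^(309/53.359) = 187 × (1/2)^5.7909 ≈ 3.3775 MBq.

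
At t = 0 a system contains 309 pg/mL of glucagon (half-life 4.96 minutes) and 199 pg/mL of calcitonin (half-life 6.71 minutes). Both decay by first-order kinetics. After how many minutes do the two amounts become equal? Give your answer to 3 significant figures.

Set 309·(1/2)^(t/4.96) = 199·(1/2)^(t/6.71).
Taking log₂: log₂(309/199) = t·(1/4.96 − 1/6.71).
log₂(1.5528) = 0.63484; 1/4.96 − 1/6.71 = 0.052582.
t = 0.63484 / 0.052582 ≈ 12.073 minutes.

12.1 minutes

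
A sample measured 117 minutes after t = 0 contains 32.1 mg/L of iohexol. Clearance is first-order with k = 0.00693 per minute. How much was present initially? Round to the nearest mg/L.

t½ = ln 2 / k = 0.69315 / 0.00693 ≈ 100.02 minutes.
Number of half-lives elapsed: n = 117/100.02 ≈ 1.1698.
A₀ = A × 2^n = 32.1 × 2^1.1698 = 32.1 × 2.2497 ≈ 72.216 mg/L.

72 mg/L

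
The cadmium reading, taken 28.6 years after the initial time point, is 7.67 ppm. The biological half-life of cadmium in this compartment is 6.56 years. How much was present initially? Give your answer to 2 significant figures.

160 ppm

Number of half-lives elapsed: n = 28.6/6.56 ≈ 4.3598.
A₀ = A × 2^n = 7.67 × 2^4.3598 = 7.67 × 20.531 ≈ 157.48 ppm.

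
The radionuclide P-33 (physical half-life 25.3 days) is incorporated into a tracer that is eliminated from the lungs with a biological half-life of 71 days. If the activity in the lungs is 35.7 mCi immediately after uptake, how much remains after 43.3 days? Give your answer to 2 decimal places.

7.14 mCi

1/t_eff = 1/t_phys + 1/t_biol = 1/25.3 + 1/71 = 0.05361 per day.
t_eff = 25.3 × 71 / (25.3 + 71) ≈ 18.653 days.
Remaining = 35.7 × (1/2)^(43.3/18.653) = 35.7 × (1/2)^2.3213 ≈ 7.143 mCi.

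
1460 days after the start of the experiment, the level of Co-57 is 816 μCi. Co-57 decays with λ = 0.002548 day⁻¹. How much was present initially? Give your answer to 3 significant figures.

33700 μCi

t½ = ln 2 / λ = 0.69315 / 0.002548 ≈ 272.04 days.
Number of half-lives elapsed: n = 1460/272.04 ≈ 5.3669.
A₀ = A × 2^n = 816 × 2^5.3669 = 816 × 41.268 ≈ 33674 μCi.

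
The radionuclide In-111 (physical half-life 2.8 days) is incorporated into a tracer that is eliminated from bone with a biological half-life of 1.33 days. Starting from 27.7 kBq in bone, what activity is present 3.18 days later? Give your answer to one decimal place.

2.4 kBq

1/t_eff = 1/t_phys + 1/t_biol = 1/2.8 + 1/1.33 = 1.109 per day.
t_eff = 2.8 × 1.33 / (2.8 + 1.33) ≈ 0.90169 days.
Remaining = 27.7 × (1/2)^(3.18/0.90169) = 27.7 × (1/2)^3.5267 ≈ 2.4035 kBq.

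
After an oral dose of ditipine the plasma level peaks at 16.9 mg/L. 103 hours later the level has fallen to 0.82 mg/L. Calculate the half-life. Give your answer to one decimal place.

23.6 hours

A/A₀ = 0.82/16.9 ≈ 0.048521.
n = log₂(20.61) ≈ 4.3653 half-lives elapsed in 103 hours.
t½ = 103/4.3653 ≈ 23.595 hours.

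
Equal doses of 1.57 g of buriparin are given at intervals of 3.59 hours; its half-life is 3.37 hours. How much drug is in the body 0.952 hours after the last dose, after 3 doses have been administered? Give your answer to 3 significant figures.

The 3 doses were given 8.132, 4.542, 0.952 hours ago.
Total = 1.57·(1/2)^(8.132/3.37) + 1.57·(1/2)^(4.542/3.37) + 1.57·(1/2)^(0.952/3.37)
      = 0.29478 + 0.61685 + 1.2908 ≈ 2.2024 g.

2.20 g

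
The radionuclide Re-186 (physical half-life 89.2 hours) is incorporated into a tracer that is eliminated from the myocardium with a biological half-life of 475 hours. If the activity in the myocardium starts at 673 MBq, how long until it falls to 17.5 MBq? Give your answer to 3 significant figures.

395 hours

1/t_eff = 1/t_phys + 1/t_biol = 1/89.2 + 1/475 = 0.013316 per hour.
t_eff = 89.2 × 475 / (89.2 + 475) ≈ 75.097 hours.
n = log₂(673/17.5) ≈ 5.2652; t = 5.2652 × 75.097 ≈ 395.4 hours.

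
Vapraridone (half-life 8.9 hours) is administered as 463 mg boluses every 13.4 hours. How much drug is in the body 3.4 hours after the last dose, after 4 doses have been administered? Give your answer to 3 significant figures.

540 mg

The 4 doses were given 43.6, 30.2, 16.8, 3.4 hours ago.
Total = 463·(1/2)^(43.6/8.9) + 463·(1/2)^(30.2/8.9) + 463·(1/2)^(16.8/8.9) + 463·(1/2)^(3.4/8.9)
      = 15.519 + 44.066 + 125.13 + 355.29 ≈ 540 mg.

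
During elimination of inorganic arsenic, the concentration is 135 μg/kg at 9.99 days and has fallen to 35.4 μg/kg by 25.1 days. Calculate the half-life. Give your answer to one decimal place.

7.8 days

Over Δt = 25.1 − 9.99 = 15.11 days, the level fell by a factor of 135/35.4 ≈ 3.8136.
n = log₂(3.8136) ≈ 1.9311 half-lives, so t½ = 15.11/1.9311 ≈ 7.8244 days.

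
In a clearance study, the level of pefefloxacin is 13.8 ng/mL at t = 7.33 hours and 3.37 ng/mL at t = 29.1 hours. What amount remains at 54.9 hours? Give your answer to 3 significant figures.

0.634 ng/mL

Over Δt = 29.1 − 7.33 = 21.77 hours, the level fell by a factor of 13.8/3.37 ≈ 4.095.
n = log₂(4.095) ≈ 2.0338 half-lives, so t½ = 21.77/2.0338 ≈ 10.704 hours.
From t = 29.1 to t = 54.9: 3.37 × (1/2)^((54.9−29.1)/10.704) ≈ 0.63393 ng/mL.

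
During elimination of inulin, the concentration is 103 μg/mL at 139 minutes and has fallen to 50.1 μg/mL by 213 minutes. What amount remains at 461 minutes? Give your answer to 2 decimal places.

4.48 μg/mL

Over Δt = 213 − 139 = 74 minutes, the level fell by a factor of 103/50.1 ≈ 2.0559.
n = log₂(2.0559) ≈ 1.0398 half-lives, so t½ = 74/1.0398 ≈ 71.17 minutes.
From t = 213 to t = 461: 50.1 × (1/2)^((461−213)/71.17) ≈ 4.4758 μg/mL.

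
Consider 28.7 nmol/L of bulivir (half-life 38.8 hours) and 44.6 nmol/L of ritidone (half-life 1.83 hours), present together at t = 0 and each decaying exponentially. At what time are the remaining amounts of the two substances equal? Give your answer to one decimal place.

1.2 hours

Set 28.7·(1/2)^(t/38.8) = 44.6·(1/2)^(t/1.83).
Taking log₂: log₂(28.7/44.6) = t·(1/38.8 − 1/1.83).
log₂(0.6435) = -0.63599; 1/38.8 − 1/1.83 = -0.52067.
t = -0.63599 / -0.52067 ≈ 1.2215 hours.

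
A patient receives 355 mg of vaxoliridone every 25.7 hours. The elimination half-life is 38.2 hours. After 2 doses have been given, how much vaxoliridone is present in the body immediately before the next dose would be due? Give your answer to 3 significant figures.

The 2 doses were given 51.4, 25.7 hours ago.
Total = 355·(1/2)^(51.4/38.2) + 355·(1/2)^(25.7/38.2)
      = 139.69 + 222.69 ≈ 362.39 mg.

362 mg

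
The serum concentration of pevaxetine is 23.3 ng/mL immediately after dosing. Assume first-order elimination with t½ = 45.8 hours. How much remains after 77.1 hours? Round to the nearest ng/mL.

7 ng/mL

Number of half-lives: n = 77.1/45.8 ≈ 1.6834.
Remaining = 23.3 × (1/2)^1.6834 = 23.3 × 0.31135 ≈ 7.2544 ng/mL.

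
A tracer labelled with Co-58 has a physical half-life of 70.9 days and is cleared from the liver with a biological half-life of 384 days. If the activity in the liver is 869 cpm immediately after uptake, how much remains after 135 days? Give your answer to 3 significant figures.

182 cpm

1/t_eff = 1/t_phys + 1/t_biol = 1/70.9 + 1/384 = 0.016709 per day.
t_eff = 70.9 × 384 / (70.9 + 384) ≈ 59.85 days.
Remaining = 869 × (1/2)^(135/59.85) = 869 × (1/2)^2.2557 ≈ 181.97 cpm.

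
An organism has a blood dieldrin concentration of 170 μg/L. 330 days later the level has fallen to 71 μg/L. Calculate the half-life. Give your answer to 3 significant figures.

A/A₀ = 71/170 ≈ 0.41765.
n = log₂(2.3944) ≈ 1.2596 half-lives elapsed in 330 days.
t½ = 330/1.2596 ≈ 261.98 days.

262 days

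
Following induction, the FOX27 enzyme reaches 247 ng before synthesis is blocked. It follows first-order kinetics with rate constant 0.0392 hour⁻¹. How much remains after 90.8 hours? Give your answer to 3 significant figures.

t½ = ln 2 / λ = 0.69315 / 0.0392 ≈ 17.682 hours.
Number of half-lives: n = 90.8/17.682 ≈ 5.1351.
Remaining = 247 × (1/2)^5.1351 = 247 × 0.028457 ≈ 7.0289 ng.

7.03 ng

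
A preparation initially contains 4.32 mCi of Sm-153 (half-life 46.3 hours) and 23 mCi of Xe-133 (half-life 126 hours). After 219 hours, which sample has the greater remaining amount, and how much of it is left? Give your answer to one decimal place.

Sm-153: 4.32 × (1/2)^4.73 ≈ 0.16278 mCi.
Xe-133: 23 × (1/2)^1.7381 ≈ 6.8946 mCi.
Xe-133 has more remaining, at ≈ 6.8946 mCi.

Xe-133, 6.9 mCi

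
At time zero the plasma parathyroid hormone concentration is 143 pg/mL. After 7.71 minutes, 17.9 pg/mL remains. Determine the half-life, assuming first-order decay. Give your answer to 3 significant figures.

2.57 minutes

A/A₀ = 17.9/143 ≈ 0.12517.
n = log₂(7.9888) ≈ 2.998 half-lives elapsed in 7.71 minutes.
t½ = 7.71/2.998 ≈ 2.5717 minutes.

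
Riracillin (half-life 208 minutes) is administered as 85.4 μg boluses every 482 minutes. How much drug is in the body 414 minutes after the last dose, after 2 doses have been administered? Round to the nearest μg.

The 2 doses were given 896, 414 minutes ago.
Total = 85.4·(1/2)^(896/208) + 85.4·(1/2)^(414/208)
      = 4.3123 + 21.493 ≈ 25.805 μg.

26 μg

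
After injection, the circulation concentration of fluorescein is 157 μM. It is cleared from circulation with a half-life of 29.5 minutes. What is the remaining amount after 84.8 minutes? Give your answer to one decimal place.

21.4 μM

Number of half-lives: n = 84.8/29.5 ≈ 2.8746.
Remaining = 157 × (1/2)^2.8746 = 157 × 0.13635 ≈ 21.408 μM.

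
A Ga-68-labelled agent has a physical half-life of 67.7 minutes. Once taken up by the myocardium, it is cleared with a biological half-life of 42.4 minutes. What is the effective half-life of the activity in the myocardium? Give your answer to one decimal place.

1/t_eff = 1/t_phys + 1/t_biol = 1/67.7 + 1/42.4 = 0.038356 per minute.
t_eff = 67.7 × 42.4 / (67.7 + 42.4) ≈ 26.072 minutes.

26.1 minutes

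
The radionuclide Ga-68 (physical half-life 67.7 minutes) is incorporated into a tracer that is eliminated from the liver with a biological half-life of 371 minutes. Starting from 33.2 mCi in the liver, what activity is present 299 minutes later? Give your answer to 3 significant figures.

1/t_eff = 1/t_phys + 1/t_biol = 1/67.7 + 1/371 = 0.017466 per minute.
t_eff = 67.7 × 371 / (67.7 + 371) ≈ 57.253 minutes.
Remaining = 33.2 × (1/2)^(299/57.253) = 33.2 × (1/2)^5.2225 ≈ 0.88924 mCi.

0.889 mCi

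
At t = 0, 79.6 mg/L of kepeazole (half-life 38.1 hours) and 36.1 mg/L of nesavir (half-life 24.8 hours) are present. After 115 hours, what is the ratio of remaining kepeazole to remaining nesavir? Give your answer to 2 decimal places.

kepeazole: 79.6 × (1/2)^(115/38.1) = 79.6 × (1/2)^3.0184 ≈ 9.8241 mg/L.
nesavir: 36.1 × (1/2)^(115/24.8) = 36.1 × (1/2)^4.6371 ≈ 1.4508 mg/L.
Ratio ≈ 9.8241 / 1.4508 ≈ 6.7716.

6.77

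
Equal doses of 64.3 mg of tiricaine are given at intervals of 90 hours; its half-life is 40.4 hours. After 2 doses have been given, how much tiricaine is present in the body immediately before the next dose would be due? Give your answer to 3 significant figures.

The 2 doses were given 180, 90 hours ago.
Total = 64.3·(1/2)^(180/40.4) + 64.3·(1/2)^(90/40.4)
      = 2.9308 + 13.728 ≈ 16.659 mg.

16.7 mg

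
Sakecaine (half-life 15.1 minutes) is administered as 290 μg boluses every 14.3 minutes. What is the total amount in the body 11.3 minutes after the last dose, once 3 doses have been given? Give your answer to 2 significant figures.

310 μg

The 3 doses were given 39.9, 25.6, 11.3 minutes ago.
Total = 290·(1/2)^(39.9/15.1) + 290·(1/2)^(25.6/15.1) + 290·(1/2)^(11.3/15.1)
      = 46.447 + 89.545 + 172.63 ≈ 308.63 μg.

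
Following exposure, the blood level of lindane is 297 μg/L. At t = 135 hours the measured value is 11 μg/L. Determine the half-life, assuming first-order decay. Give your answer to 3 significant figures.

A/A₀ = 11/297 ≈ 0.037037.
n = log₂(27) ≈ 4.7549 half-lives elapsed in 135 hours.
t½ = 135/4.7549 ≈ 28.392 hours.

28.4 hours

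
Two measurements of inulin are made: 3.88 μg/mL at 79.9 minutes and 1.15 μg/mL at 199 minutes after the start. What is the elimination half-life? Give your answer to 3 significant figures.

67.9 minutes

Over Δt = 199 − 79.9 = 119.1 minutes, the level fell by a factor of 3.88/1.15 ≈ 3.3739.
n = log₂(3.3739) ≈ 1.7544 half-lives, so t½ = 119.1/1.7544 ≈ 67.886 minutes.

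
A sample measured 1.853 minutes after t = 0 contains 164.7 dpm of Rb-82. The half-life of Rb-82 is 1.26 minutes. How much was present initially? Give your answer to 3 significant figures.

456 dpm

Number of half-lives elapsed: n = 1.853/1.26 ≈ 1.4706.
A₀ = A × 2^n = 164.7 × 2^1.4706 = 164.7 × 2.7714 ≈ 456.46 dpm.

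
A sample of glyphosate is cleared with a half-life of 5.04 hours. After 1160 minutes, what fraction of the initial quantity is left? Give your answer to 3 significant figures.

1160 minutes = 19.3333 hours.
n = 19.3333/5.04 ≈ 3.836 half-lives.
Fraction remaining = (1/2)^3.836 ≈ 0.070025.

0.0700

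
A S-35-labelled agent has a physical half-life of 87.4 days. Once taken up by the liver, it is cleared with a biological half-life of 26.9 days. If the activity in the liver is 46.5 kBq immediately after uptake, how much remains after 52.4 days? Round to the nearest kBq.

1/t_eff = 1/t_phys + 1/t_biol = 1/87.4 + 1/26.9 = 0.048616 per day.
t_eff = 87.4 × 26.9 / (87.4 + 26.9) ≈ 20.569 days.
Remaining = 46.5 × (1/2)^(52.4/20.569) = 46.5 × (1/2)^2.5475 ≈ 7.9539 kBq.

8 kBq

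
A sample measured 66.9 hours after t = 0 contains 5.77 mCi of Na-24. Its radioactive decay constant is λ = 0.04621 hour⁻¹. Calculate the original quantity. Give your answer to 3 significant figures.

t½ = ln 2 / λ = 0.69315 / 0.04621 ≈ 15 hours.
Number of half-lives elapsed: n = 66.9/15 ≈ 4.46.
A₀ = A × 2^n = 5.77 × 2^4.46 = 5.77 × 22.009 ≈ 126.99 mCi.

127 mCi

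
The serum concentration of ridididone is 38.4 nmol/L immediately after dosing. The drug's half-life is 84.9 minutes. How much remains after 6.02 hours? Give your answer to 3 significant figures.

Convert the elapsed time: 6.02 hours = 361.2 minutes.
Number of half-lives: n = 361.2/84.9 ≈ 4.2544.
Remaining = 38.4 × (1/2)^4.2544 = 38.4 × 0.052395 ≈ 2.012 nmol/L.

2.01 nmol/L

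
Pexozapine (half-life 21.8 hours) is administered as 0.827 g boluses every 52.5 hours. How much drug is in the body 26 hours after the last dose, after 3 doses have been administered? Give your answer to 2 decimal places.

The 3 doses were given 131, 78.5, 26 hours ago.
Total = 0.827·(1/2)^(131/21.8) + 0.827·(1/2)^(78.5/21.8) + 0.827·(1/2)^(26/21.8)
      = 0.01284 + 0.068159 + 0.36181 ≈ 0.44281 g.

0.44 g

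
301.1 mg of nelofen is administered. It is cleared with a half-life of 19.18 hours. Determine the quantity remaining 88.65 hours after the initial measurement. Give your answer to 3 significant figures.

Number of half-lives: n = 88.65/19.18 ≈ 4.622.
Remaining = 301.1 × (1/2)^4.622 = 301.1 × 0.040611 ≈ 12.228 mg.

12.2 mg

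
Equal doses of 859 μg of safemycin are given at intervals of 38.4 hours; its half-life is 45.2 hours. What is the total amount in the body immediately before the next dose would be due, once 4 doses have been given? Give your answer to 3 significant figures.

The 4 doses were given 153.6, 115.2, 76.8, 38.4 hours ago.
Total = 859·(1/2)^(153.6/45.2) + 859·(1/2)^(115.2/45.2) + 859·(1/2)^(76.8/45.2) + 859·(1/2)^(38.4/45.2)
      = 81.475 + 146.81 + 264.55 + 476.71 ≈ 969.55 μg.

970 μg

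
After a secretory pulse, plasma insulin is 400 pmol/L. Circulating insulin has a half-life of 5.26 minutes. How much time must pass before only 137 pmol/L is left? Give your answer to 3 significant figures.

Fraction remaining = 137/400 ≈ 0.3425.
n = log₂(400/137) = ln(2.9197)/ln 2 ≈ 1.5458 half-lives.
t = n × t½ = 1.5458 × 5.26 ≈ 8.131 minutes.

8.13 minutes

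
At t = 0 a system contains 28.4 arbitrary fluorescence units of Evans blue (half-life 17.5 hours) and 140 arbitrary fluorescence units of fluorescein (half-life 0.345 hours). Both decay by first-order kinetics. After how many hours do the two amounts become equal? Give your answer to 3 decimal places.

Set 28.4·(1/2)^(t/17.5) = 140·(1/2)^(t/0.345).
Taking log₂: log₂(28.4/140) = t·(1/17.5 − 1/0.345).
log₂(0.20286) = -2.3015; 1/17.5 − 1/0.345 = -2.8414.
t = -2.3015 / -2.8414 ≈ 0.80997 hours.

0.810 hours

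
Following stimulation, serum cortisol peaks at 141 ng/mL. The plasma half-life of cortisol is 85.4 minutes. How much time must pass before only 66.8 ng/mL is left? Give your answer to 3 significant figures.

92.0 minutes

Fraction remaining = 66.8/141 ≈ 0.47376.
n = log₂(141/66.8) = ln(2.1108)/ln 2 ≈ 1.0778 half-lives.
t = n × t½ = 1.0778 × 85.4 ≈ 92.042 minutes.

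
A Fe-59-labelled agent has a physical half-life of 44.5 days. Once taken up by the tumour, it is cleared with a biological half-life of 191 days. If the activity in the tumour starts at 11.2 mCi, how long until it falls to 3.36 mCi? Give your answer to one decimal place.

62.7 days

1/t_eff = 1/t_phys + 1/t_biol = 1/44.5 + 1/191 = 0.027708 per day.
t_eff = 44.5 × 191 / (44.5 + 191) ≈ 36.091 days.
n = log₂(11.2/3.36) ≈ 1.737; t = 1.737 × 36.091 ≈ 62.689 days.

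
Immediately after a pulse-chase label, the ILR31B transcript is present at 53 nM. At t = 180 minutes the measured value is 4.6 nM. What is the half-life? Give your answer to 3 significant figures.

A/A₀ = 4.6/53 ≈ 0.086792.
n = log₂(11.522) ≈ 3.5263 half-lives elapsed in 180 minutes.
t½ = 180/3.5263 ≈ 51.045 minutes.

51.0 minutes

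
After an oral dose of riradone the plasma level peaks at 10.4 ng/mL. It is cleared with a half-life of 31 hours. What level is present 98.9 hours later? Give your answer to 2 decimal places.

Number of half-lives: n = 98.9/31 ≈ 3.1903.
Remaining = 10.4 × (1/2)^3.1903 = 10.4 × 0.10955 ≈ 1.1393 ng/mL.

1.14 ng/mL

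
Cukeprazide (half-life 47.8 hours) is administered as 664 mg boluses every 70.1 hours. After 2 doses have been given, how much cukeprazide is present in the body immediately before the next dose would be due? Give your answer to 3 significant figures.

The 2 doses were given 140.2, 70.1 hours ago.
Total = 664·(1/2)^(140.2/47.8) + 664·(1/2)^(70.1/47.8)
      = 86.942 + 240.27 ≈ 327.21 mg.

327 mg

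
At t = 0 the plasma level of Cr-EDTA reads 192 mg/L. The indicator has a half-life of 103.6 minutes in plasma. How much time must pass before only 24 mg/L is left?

24/192 = 1/8, so 3 half-lives have elapsed.
t = 3 × 103.6 = 310.8 minutes.

310.8 minutes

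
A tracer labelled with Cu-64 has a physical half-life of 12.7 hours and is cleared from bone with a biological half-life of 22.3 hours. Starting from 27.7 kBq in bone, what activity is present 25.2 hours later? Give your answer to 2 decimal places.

1/t_eff = 1/t_phys + 1/t_biol = 1/12.7 + 1/22.3 = 0.12358 per hour.
t_eff = 12.7 × 22.3 / (12.7 + 22.3) ≈ 8.0917 hours.
Remaining = 27.7 × (1/2)^(25.2/8.0917) = 27.7 × (1/2)^3.1143 ≈ 3.1988 kBq.

3.20 kBq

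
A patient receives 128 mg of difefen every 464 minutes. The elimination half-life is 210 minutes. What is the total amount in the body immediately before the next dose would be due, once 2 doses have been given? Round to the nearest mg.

The 2 doses were given 928, 464 minutes ago.
Total = 128·(1/2)^(928/210) + 128·(1/2)^(464/210)
      = 5.9833 + 27.674 ≈ 33.658 mg.

34 mg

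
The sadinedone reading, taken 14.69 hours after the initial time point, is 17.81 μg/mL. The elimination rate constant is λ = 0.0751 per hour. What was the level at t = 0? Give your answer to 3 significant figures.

53.7 μg/mL

t½ = ln 2 / λ = 0.69315 / 0.0751 ≈ 9.2297 hours.
Number of half-lives elapsed: n = 14.69/9.2297 ≈ 1.5916.
A₀ = A × 2^n = 17.81 × 2^1.5916 = 17.81 × 3.0139 ≈ 53.677 μg/mL.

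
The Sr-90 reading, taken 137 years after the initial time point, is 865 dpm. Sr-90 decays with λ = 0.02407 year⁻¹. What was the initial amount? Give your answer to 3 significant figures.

t½ = ln 2 / λ = 0.69315 / 0.02407 ≈ 28.797 years.
Number of half-lives elapsed: n = 137/28.797 ≈ 4.7574.
A₀ = A × 2^n = 865 × 2^4.7574 = 865 × 27.047 ≈ 23396 dpm.

23400 dpm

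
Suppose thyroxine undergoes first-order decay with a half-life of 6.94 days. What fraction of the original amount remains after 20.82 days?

0.125

n = 20.82/6.94 ≈ 3 half-lives.
Fraction remaining = (1/2)^3 ≈ 0.125.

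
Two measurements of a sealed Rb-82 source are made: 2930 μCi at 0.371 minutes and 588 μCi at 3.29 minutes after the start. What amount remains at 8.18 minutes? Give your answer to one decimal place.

Over Δt = 3.29 − 0.371 = 2.919 minutes, the level fell by a factor of 2930/588 ≈ 4.983.
n = log₂(4.983) ≈ 2.317 half-lives, so t½ = 2.919/2.317 ≈ 1.2598 minutes.
From t = 3.29 to t = 8.18: 588 × (1/2)^((8.18−3.29)/1.2598) ≈ 39.895 μCi.

39.9 μCi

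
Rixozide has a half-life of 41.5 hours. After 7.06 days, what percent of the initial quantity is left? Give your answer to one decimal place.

7.06 days = 169.44 hours.
n = 169.44/41.5 ≈ 4.0829 half-lives.
Fraction remaining = (1/2)^4.0829 ≈ 0.05901, i.e. 5.901%.

5.9%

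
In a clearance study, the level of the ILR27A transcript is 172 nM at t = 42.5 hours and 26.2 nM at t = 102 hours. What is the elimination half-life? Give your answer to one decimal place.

Over Δt = 102 − 42.5 = 59.5 hours, the level fell by a factor of 172/26.2 ≈ 6.5649.
n = log₂(6.5649) ≈ 2.7148 half-lives, so t½ = 59.5/2.7148 ≈ 21.917 hours.

21.9 hours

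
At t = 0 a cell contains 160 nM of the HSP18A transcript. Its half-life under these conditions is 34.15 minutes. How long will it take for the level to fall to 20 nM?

102.45 minutes

20/160 = 1/8, so 3 half-lives have elapsed.
t = 3 × 34.15 = 102.45 minutes.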